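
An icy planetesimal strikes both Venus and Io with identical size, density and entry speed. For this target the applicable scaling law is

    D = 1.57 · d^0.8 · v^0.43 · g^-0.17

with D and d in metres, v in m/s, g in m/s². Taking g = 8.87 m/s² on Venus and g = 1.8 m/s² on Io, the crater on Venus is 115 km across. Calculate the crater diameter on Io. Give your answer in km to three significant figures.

All impactor-dependent factors cancel in the ratio, leaving D_Io/D_Venus = (g_Io/g_Venus)^-0.17.
(1.8/8.87)^-0.17 = 0.2029^-0.17 = 1.311
D_Io = 1.311 × 115 km = 151 km

D ≈ 151 km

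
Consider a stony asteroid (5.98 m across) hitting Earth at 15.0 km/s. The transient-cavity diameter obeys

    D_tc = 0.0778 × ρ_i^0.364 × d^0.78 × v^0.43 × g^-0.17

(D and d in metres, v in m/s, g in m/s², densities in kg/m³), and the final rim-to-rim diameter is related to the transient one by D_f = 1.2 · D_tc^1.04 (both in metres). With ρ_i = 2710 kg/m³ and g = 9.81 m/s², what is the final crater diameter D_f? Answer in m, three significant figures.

D_f ≈ 353 m

v = 15000 m/s.
ρ_i^0.364 = 2710^0.364 = 17.77
d^0.78 = 5.98^0.78 = 4.035
v^0.43 = 15000^0.43 = 62.48
g^-0.17 = 9.81^-0.17 = 0.6783
D_tc = 0.0778 × 17.77 × 4.035 × 62.48 × 0.6783 = 236.4 m
D_f = 1.2 × (236.4)^1.04 = 353.0 m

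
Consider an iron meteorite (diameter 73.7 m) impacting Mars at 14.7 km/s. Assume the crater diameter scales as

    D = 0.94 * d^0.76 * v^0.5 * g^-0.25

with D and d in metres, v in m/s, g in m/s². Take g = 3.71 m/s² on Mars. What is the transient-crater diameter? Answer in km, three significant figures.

In SI units: v = 14700 m/s.
d^0.76 = 73.7^0.76 = 26.26
v^0.5 = 14700^0.5 = 121.2
g^-0.25 = 3.71^-0.25 = 0.7205
D = 0.94 × 26.26 × 121.2 × 0.7205 = 2156 m
   = 2.156 km

D ≈ 2.16 km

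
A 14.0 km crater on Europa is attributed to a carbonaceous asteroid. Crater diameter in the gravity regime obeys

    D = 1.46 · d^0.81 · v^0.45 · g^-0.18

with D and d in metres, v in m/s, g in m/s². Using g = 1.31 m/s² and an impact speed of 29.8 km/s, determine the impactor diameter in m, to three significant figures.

d ≈ 286 m

Rearranging for d: d = [D / (1.46 · 29800^0.45 · 1.31^-0.18)]^(1/0.81).
D = 14000 m.
29800^0.45 = 103.1
1.31^-0.18 = 0.9526
Denominator = 1.46 × 103.1 × 0.9526 = 143.4
D / 143.4 = 14000 / 143.4 = 97.63
d = 97.63^(1/0.81) = 97.63^1.2346 = 286.0 m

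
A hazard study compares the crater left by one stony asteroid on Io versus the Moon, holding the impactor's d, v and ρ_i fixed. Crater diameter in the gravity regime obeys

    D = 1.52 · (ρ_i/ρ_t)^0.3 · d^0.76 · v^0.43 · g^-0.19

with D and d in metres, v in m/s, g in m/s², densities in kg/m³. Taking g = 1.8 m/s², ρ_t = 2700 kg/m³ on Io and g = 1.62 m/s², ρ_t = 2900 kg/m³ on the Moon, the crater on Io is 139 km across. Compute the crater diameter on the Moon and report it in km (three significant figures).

The impactor-only factors (d, v, ρ_i) cancel in the ratio, leaving D_Moon/D_Io = (g_Moon/g_Io)^-0.19 · (ρ_t,Io/ρ_t,Moon)^0.3.
(1.62/1.8)^-0.19 = 0.9000^-0.19 = 1.020
(2700/2900)^0.3 = 0.9310^0.3 = 0.9788
Ratio = 1.020 × 0.9788 = 0.9984
D_Moon = 0.9984 × 139 km = 139 km

D ≈ 139 km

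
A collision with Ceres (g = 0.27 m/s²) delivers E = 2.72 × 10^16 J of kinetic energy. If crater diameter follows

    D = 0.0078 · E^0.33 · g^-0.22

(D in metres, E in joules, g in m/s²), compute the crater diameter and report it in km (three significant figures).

D ≈ 2.76 km

E^0.33 = (2.72 × 10^16)^0.33 = 2.651 × 10^5
g^-0.22 = 0.27^-0.22 = 1.334
D = 0.0078 × 2.651 × 10^5 × 1.334 = 2758 m
   = 2.758 km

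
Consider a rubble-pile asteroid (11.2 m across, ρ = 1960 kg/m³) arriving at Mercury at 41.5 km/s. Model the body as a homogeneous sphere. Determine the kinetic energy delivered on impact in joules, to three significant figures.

v = 41500 m/s.
Mass m = (π/6) ρ d³ = (π/6) × 1960 × (11.2)³ = 1.442 × 10^6 kg
E = ½ m v² = 0.5 × 1.442 × 10^6 × (41500)² = 1.242 × 10^15 J

E ≈ 1.24 × 10^15 J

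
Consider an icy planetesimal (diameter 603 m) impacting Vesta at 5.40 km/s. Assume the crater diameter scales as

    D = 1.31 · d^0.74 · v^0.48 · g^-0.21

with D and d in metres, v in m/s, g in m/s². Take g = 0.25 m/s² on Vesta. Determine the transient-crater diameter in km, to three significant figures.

D ≈ 12.4 km

In SI units: v = 5400 m/s.
d^0.74 = 603^0.74 = 114.1
v^0.48 = 5400^0.48 = 61.88
g^-0.21 = 0.25^-0.21 = 1.338
D = 1.31 × 114.1 × 61.88 × 1.338 = 12376 m
   = 12.38 km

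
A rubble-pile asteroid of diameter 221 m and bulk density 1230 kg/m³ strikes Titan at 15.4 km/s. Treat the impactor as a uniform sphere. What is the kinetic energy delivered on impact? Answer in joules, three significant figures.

v = 15400 m/s.
Mass m = (π/6) ρ d³ = (π/6) × 1230 × (221)³ = 6.952 × 10^9 kg
E = ½ m v² = 0.5 × 6.952 × 10^9 × (15400)² = 8.244 × 10^17 J

E ≈ 8.24 × 10^17 J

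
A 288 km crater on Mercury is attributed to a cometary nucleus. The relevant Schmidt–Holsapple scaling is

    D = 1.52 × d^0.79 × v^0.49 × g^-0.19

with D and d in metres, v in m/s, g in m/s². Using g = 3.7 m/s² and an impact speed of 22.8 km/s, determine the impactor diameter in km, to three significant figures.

Rearranging for d: d = [D / (1.52 · 22800^0.49 · 3.7^-0.19)]^(1/0.79).
D = 288000 m.
22800^0.49 = 136.6
3.7^-0.19 = 0.7799
Denominator = 1.52 × 136.6 × 0.7799 = 161.9
D / 161.9 = 288000 / 161.9 = 1779
d = 1779^(1/0.79) = 1779^1.2658 = 13004 m

d ≈ 13.0 km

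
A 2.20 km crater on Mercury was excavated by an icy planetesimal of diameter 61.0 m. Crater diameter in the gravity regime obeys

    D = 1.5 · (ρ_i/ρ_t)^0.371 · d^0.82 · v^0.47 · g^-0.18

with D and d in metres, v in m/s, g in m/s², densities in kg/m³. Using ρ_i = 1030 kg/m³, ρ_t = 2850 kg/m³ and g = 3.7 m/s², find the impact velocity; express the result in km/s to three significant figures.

Rearranging for v: v = [D / (1.5 · (1030/2850)^0.371 · 61^0.82 · 3.7^-0.18)]^(1/0.47).
D = 2200 m.
(1030/2850)^0.371 = 0.6855
61^0.82 = 29.11
3.7^-0.18 = 0.7902
Denominator = 1.5 × 0.6855 × 29.11 × 0.7902 = 23.65
D / 23.65 = 2200 / 23.65 = 93.02
v = 93.02^(1/0.47) = 93.02^2.1277 = 15436 m/s

v ≈ 15.4 km/s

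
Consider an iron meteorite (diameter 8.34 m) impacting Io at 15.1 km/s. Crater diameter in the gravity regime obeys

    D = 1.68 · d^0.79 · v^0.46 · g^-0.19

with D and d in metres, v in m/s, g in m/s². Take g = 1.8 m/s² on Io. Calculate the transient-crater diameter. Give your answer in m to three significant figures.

In SI units: v = 15100 m/s.
d^0.79 = 8.34^0.79 = 5.342
v^0.46 = 15100^0.46 = 83.62
g^-0.19 = 1.8^-0.19 = 0.8943
D = 1.68 × 5.342 × 83.62 × 0.8943 = 671.1 m

D ≈ 671 m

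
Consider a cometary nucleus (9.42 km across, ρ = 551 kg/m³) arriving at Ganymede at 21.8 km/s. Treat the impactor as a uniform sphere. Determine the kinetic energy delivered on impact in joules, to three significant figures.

d = 9420 m; v = 21800 m/s.
Mass m = (π/6) ρ d³ = (π/6) × 551 × (9420)³ = 2.412 × 10^14 kg
E = ½ m v² = 0.5 × 2.412 × 10^14 × (21800)² = 5.731 × 10^22 J

E ≈ 5.73 × 10^22 J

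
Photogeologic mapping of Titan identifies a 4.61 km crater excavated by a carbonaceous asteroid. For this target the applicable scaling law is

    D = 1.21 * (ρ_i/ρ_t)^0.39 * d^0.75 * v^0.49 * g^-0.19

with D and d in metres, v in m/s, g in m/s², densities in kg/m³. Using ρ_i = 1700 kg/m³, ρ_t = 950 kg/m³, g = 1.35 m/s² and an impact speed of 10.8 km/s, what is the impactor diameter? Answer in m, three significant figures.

d ≈ 110 m

Rearranging for d: d = [D / (1.21 · (1700/950)^0.39 · 10800^0.49 · 1.35^-0.19)]^(1/0.75).
D = 4610 m.
(1700/950)^0.39 = 1.255
10800^0.49 = 94.71
1.35^-0.19 = 0.9446
Denominator = 1.21 × 1.255 × 94.71 × 0.9446 = 135.9
D / 135.9 = 4610 / 135.9 = 33.92
d = 33.92^(1/0.75) = 33.92^1.3333 = 109.8 m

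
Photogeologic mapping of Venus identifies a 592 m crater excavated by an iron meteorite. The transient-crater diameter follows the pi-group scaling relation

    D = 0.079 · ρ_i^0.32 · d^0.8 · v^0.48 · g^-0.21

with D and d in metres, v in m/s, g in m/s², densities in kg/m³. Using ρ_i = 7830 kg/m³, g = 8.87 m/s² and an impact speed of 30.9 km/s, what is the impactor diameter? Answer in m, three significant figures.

d ≈ 6.93 m

Rearranging for d: d = [D / (0.079 · 7830^0.32 · 30900^0.48 · 8.87^-0.21)]^(1/0.8).
7830^0.32 = 17.62
30900^0.48 = 142.9
8.87^-0.21 = 0.6323
Denominator = 0.079 × 17.62 × 142.9 × 0.6323 = 125.8
D / 125.8 = 592 / 125.8 = 4.706
d = 4.706^(1/0.8) = 4.706^1.25 = 6.931 m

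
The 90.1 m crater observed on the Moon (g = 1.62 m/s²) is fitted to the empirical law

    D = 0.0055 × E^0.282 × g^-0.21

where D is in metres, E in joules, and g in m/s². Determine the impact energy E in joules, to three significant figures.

E ≈ 1.26 × 10^15 J

Rearranging: E = [D / (0.0055 · g^-0.21)]^(1/0.282).
g^-0.21 = 1.62^-0.21 = 0.9037
D / (0.0055 × 0.9037) = 90.1 / (4.970 × 10^-3) = 1.813 × 10^4
E = (1.813 × 10^4)^3.5461 = 1.261 × 10^15 J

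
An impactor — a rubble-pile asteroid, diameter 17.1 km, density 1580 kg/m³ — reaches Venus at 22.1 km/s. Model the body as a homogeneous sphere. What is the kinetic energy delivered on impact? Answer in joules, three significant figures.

d = 17100 m; v = 22100 m/s.
Mass m = (π/6) ρ d³ = (π/6) × 1580 × (17100)³ = 4.137 × 10^15 kg
E = ½ m v² = 0.5 × 4.137 × 10^15 × (22100)² = 1.010 × 10^24 J

E ≈ 1.01 × 10^24 J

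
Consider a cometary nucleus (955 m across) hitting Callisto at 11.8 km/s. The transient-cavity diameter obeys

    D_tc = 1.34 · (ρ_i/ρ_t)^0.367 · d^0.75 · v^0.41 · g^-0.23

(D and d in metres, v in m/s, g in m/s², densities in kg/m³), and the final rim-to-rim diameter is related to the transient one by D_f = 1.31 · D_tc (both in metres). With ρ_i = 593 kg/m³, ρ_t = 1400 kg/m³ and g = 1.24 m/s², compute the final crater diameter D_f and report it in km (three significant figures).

v = 11800 m/s.
(ρ_i/ρ_t)^0.367 = (593/1400)^0.367 = 0.7296
d^0.75 = 955^0.75 = 171.8
v^0.41 = 11800^0.41 = 46.72
g^-0.23 = 1.24^-0.23 = 0.9517
D_tc = 1.34 × 0.7296 × 171.8 × 46.72 × 0.9517 = 7468 m
D_f = 1.31 × 7468 = 9783 m
     = 9.783 km

D_f ≈ 9.78 km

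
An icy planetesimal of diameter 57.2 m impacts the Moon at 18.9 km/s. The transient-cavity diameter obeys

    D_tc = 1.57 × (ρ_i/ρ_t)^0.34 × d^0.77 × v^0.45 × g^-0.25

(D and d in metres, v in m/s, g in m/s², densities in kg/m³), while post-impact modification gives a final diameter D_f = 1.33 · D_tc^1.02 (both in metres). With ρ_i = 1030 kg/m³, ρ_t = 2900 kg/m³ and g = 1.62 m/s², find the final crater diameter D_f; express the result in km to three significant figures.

v = 18900 m/s.
(ρ_i/ρ_t)^0.34 = (1030/2900)^0.34 = 0.7033
d^0.77 = 57.2^0.77 = 22.55
v^0.45 = 18900^0.45 = 84.02
g^-0.25 = 1.62^-0.25 = 0.8864
D_tc = 1.57 × 0.7033 × 22.55 × 84.02 × 0.8864 = 1854 m
D_f = 1.33 × (1854)^1.02 = 2866 m
     = 2.866 km

D_f ≈ 2.87 km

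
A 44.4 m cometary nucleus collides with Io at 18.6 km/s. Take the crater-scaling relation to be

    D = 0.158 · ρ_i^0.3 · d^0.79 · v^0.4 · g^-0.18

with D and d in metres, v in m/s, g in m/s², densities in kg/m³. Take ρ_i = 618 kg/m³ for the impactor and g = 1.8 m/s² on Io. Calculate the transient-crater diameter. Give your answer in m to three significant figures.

In SI units: v = 18600 m/s.
ρ_i^0.3 = 618^0.3 = 6.875
d^0.79 = 44.4^0.79 = 20.02
v^0.4 = 18600^0.4 = 51.03
g^-0.18 = 1.8^-0.18 = 0.8996
D = 0.158 × 6.875 × 20.02 × 51.03 × 0.8996 = 998.3 m

D ≈ 998 m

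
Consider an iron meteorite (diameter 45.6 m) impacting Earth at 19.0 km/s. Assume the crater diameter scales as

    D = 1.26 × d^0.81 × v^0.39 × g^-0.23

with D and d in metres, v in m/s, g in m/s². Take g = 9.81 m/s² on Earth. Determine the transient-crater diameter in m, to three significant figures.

In SI units: v = 19000 m/s.
d^0.81 = 45.6^0.81 = 22.07
v^0.39 = 19000^0.39 = 46.64
g^-0.23 = 9.81^-0.23 = 0.5914
D = 1.26 × 22.07 × 46.64 × 0.5914 = 767.0 m

D ≈ 767 m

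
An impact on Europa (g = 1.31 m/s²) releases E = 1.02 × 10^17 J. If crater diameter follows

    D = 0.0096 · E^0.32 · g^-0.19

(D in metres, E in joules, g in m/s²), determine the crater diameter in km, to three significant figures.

E^0.32 = (1.02 × 10^17)^0.32 = 2.772 × 10^5
g^-0.19 = 1.31^-0.19 = 0.9500
D = 0.0096 × 2.772 × 10^5 × 0.9500 = 2528 m
   = 2.528 km

D ≈ 2.53 km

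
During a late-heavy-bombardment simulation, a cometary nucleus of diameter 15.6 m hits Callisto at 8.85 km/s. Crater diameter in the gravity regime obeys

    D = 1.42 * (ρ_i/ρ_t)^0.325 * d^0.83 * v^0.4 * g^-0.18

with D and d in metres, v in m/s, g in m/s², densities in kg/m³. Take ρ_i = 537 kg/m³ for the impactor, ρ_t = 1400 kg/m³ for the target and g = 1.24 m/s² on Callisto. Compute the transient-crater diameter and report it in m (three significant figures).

In SI units: v = 8850 m/s.
(ρ_i/ρ_t)^0.325 = (537/1400)^0.325 = 0.7324
d^0.83 = 15.6^0.83 = 9.779
v^0.4 = 8850^0.4 = 37.91
g^-0.18 = 1.24^-0.18 = 0.9620
D = 1.42 × 0.7324 × 9.779 × 37.91 × 0.9620 = 370.9 m

D ≈ 371 m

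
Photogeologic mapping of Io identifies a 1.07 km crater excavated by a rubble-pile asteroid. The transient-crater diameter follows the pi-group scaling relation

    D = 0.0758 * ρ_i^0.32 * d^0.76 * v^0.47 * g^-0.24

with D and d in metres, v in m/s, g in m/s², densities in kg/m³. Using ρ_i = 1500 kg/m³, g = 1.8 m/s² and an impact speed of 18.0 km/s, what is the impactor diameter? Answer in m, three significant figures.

Rearranging for d: d = [D / (0.0758 · 1500^0.32 · 18000^0.47 · 1.8^-0.24)]^(1/0.76).
D = 1070 m.
1500^0.32 = 10.38
18000^0.47 = 99.99
1.8^-0.24 = 0.8684
Denominator = 0.0758 × 10.38 × 99.99 × 0.8684 = 68.32
D / 68.32 = 1070 / 68.32 = 15.66
d = 15.66^(1/0.76) = 15.66^1.3158 = 37.33 m

d ≈ 37.3 m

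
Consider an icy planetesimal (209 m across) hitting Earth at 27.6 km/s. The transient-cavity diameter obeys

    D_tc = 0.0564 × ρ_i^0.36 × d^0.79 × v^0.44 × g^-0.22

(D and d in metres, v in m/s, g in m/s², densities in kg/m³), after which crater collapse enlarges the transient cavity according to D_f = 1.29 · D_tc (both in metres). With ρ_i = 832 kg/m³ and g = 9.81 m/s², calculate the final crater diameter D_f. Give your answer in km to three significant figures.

D_f ≈ 3.03 km

v = 27600 m/s.
ρ_i^0.36 = 832^0.36 = 11.25
d^0.79 = 209^0.79 = 68.06
v^0.44 = 27600^0.44 = 89.95
g^-0.22 = 9.81^-0.22 = 0.6051
D_tc = 0.0564 × 11.25 × 68.06 × 89.95 × 0.6051 = 2350 m
D_f = 1.29 × 2350 = 3032 m
     = 3.031 km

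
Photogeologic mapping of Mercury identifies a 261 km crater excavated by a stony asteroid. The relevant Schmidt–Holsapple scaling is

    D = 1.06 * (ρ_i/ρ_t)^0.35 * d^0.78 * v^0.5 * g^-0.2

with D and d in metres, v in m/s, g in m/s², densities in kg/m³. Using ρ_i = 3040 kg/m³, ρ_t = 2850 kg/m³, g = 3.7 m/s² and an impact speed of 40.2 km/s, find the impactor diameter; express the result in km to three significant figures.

Rearranging for d: d = [D / (1.06 · (3040/2850)^0.35 · 40200^0.5 · 3.7^-0.2)]^(1/0.78).
D = 261000 m.
(3040/2850)^0.35 = 1.023
40200^0.5 = 200.5
3.7^-0.2 = 0.7698
Denominator = 1.06 × 1.023 × 200.5 × 0.7698 = 167.4
D / 167.4 = 261000 / 167.4 = 1559
d = 1559^(1/0.78) = 1559^1.2821 = 12404 m

d ≈ 12.4 km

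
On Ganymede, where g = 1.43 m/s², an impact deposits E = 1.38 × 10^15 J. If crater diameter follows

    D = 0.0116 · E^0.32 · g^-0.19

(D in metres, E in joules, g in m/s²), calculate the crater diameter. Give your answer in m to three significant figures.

E^0.32 = (1.38 × 10^15)^0.32 = 6.995 × 10^4
g^-0.19 = 1.43^-0.19 = 0.9343
D = 0.0116 × 6.995 × 10^4 × 0.9343 = 758.1 m

D ≈ 758 m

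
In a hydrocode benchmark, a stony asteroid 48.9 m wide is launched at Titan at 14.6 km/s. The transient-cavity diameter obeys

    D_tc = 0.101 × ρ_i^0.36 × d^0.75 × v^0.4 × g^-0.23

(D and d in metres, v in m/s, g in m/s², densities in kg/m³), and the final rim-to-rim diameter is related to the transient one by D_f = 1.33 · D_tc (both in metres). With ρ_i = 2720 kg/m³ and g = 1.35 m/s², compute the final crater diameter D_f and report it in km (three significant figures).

v = 14600 m/s.
ρ_i^0.36 = 2720^0.36 = 17.24
d^0.75 = 48.9^0.75 = 18.49
v^0.4 = 14600^0.4 = 46.32
g^-0.23 = 1.35^-0.23 = 0.9333
D_tc = 0.101 × 17.24 × 18.49 × 46.32 × 0.9333 = 1392 m
D_f = 1.33 × 1392 = 1851 m
     = 1.851 km

D_f ≈ 1.85 km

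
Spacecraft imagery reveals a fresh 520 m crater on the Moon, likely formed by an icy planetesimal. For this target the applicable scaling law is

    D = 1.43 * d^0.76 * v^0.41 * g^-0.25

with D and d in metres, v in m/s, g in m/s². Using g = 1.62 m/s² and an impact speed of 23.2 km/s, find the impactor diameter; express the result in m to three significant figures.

d ≈ 12.1 m

Rearranging for d: d = [D / (1.43 · 23200^0.41 · 1.62^-0.25)]^(1/0.76).
23200^0.41 = 61.64
1.62^-0.25 = 0.8864
Denominator = 1.43 × 61.64 × 0.8864 = 78.13
D / 78.13 = 520 / 78.13 = 6.656
d = 6.656^(1/0.76) = 6.656^1.3158 = 12.11 m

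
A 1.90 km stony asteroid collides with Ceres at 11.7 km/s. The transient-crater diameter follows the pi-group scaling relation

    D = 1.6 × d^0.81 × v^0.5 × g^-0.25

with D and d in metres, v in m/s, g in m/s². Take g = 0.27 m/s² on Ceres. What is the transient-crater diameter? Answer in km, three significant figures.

In SI units: d = 1900 m, v = 11700 m/s.
d^0.81 = 1900^0.81 = 452.7
v^0.5 = 11700^0.5 = 108.2
g^-0.25 = 0.27^-0.25 = 1.387
D = 1.6 × 452.7 × 108.2 × 1.387 = 1.087 × 10^5 m
   = 108.7 km

D ≈ 109 km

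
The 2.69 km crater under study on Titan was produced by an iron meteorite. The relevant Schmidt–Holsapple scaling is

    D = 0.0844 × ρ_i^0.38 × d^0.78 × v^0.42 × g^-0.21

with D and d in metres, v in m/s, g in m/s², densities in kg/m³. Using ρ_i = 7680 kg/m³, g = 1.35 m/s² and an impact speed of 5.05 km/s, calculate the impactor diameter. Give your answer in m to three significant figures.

Rearranging for d: d = [D / (0.0844 · 7680^0.38 · 5050^0.42 · 1.35^-0.21)]^(1/0.78).
D = 2690 m.
7680^0.38 = 29.95
5050^0.42 = 35.92
1.35^-0.21 = 0.9389
Denominator = 0.0844 × 29.95 × 35.92 × 0.9389 = 85.25
D / 85.25 = 2690 / 85.25 = 31.55
d = 31.55^(1/0.78) = 31.55^1.2821 = 83.53 m

d ≈ 83.5 m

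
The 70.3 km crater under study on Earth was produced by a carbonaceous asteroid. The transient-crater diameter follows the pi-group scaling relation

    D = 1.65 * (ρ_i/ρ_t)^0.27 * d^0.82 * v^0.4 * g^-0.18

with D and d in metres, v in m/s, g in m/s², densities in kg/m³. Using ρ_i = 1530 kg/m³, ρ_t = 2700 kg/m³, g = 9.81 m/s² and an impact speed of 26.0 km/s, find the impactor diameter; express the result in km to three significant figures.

Rearranging for d: d = [D / (1.65 · (1530/2700)^0.27 · 26000^0.4 · 9.81^-0.18)]^(1/0.82).
D = 70300 m.
(1530/2700)^0.27 = 0.8578
26000^0.4 = 58.34
9.81^-0.18 = 0.6630
Denominator = 1.65 × 0.8578 × 58.34 × 0.6630 = 54.75
D / 54.75 = 70300 / 54.75 = 1284
d = 1284^(1/0.82) = 1284^1.2195 = 6179 m

d ≈ 6.18 km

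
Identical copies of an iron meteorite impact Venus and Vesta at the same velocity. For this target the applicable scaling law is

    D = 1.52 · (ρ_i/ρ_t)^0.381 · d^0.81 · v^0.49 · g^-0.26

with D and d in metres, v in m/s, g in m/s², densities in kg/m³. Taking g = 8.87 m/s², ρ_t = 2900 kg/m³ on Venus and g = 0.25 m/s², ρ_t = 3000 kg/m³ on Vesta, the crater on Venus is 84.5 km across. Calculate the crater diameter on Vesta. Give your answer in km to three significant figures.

D ≈ 211 km

The impactor-only factors (d, v, ρ_i) cancel in the ratio, leaving D_Vesta/D_Venus = (g_Vesta/g_Venus)^-0.26 · (ρ_t,Venus/ρ_t,Vesta)^0.381.
(0.25/8.87)^-0.26 = 0.02818^-0.26 = 2.529
(2900/3000)^0.381 = 0.9667^0.381 = 0.9872
Ratio = 2.529 × 0.9872 = 2.497
D_Vesta = 2.497 × 84.5 km = 211 km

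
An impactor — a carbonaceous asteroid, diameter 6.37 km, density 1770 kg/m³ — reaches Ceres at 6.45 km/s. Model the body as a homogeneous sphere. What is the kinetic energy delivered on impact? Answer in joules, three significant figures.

E ≈ 4.98 × 10^21 J

d = 6370 m; v = 6450 m/s.
Mass m = (π/6) ρ d³ = (π/6) × 1770 × (6370)³ = 2.395 × 10^14 kg
E = ½ m v² = 0.5 × 2.395 × 10^14 × (6450)² = 4.982 × 10^21 J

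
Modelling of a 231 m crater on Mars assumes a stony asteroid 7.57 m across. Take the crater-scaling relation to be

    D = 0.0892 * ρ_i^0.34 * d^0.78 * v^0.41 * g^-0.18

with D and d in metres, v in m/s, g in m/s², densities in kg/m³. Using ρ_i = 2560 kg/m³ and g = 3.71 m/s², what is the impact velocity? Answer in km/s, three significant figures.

Rearranging for v: v = [D / (0.0892 · 2560^0.34 · 7.57^0.78 · 3.71^-0.18)]^(1/0.41).
2560^0.34 = 14.41
7.57^0.78 = 4.849
3.71^-0.18 = 0.7898
Denominator = 0.0892 × 14.41 × 4.849 × 0.7898 = 4.923
D / 4.923 = 231 / 4.923 = 46.92
v = 46.92^(1/0.41) = 46.92^2.439 = 11925 m/s

v ≈ 11.9 km/s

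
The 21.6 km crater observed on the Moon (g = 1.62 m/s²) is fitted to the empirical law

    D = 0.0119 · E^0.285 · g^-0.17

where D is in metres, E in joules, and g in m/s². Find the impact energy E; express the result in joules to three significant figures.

E ≈ 1.22 × 10^22 J

Rearranging: E = [D / (0.0119 · g^-0.17)]^(1/0.285).
D = 21600 m.
g^-0.17 = 1.62^-0.17 = 0.9213
D / (0.0119 × 0.9213) = 21600 / (0.01096) = 1.971 × 10^6
E = (1.971 × 10^6)^3.5088 = 1.221 × 10^22 J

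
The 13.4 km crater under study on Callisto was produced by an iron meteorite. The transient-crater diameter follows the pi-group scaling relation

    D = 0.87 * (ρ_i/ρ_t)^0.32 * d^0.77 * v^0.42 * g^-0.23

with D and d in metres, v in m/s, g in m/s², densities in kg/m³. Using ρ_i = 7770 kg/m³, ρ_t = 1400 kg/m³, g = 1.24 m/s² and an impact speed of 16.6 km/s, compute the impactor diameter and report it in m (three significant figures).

d ≈ 716 m

Rearranging for d: d = [D / (0.87 · (7770/1400)^0.32 · 16600^0.42 · 1.24^-0.23)]^(1/0.77).
D = 13400 m.
(7770/1400)^0.32 = 1.731
16600^0.42 = 59.22
1.24^-0.23 = 0.9517
Denominator = 0.87 × 1.731 × 59.22 × 0.9517 = 84.88
D / 84.88 = 13400 / 84.88 = 157.9
d = 157.9^(1/0.77) = 157.9^1.2987 = 716.2 m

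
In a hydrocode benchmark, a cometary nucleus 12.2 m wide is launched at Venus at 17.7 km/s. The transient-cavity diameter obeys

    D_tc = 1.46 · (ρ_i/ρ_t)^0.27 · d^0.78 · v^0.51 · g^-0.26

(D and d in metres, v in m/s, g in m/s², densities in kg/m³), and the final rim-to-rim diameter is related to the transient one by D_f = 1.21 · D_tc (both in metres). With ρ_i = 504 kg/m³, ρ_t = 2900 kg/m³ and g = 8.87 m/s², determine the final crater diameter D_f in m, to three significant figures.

D_f ≈ 645 m

v = 17700 m/s.
(ρ_i/ρ_t)^0.27 = (504/2900)^0.27 = 0.6235
d^0.78 = 12.2^0.78 = 7.037
v^0.51 = 17700^0.51 = 146.7
g^-0.26 = 8.87^-0.26 = 0.5669
D_tc = 1.46 × 0.6235 × 7.037 × 146.7 × 0.5669 = 532.7 m
D_f = 1.21 × 532.7 = 644.6 m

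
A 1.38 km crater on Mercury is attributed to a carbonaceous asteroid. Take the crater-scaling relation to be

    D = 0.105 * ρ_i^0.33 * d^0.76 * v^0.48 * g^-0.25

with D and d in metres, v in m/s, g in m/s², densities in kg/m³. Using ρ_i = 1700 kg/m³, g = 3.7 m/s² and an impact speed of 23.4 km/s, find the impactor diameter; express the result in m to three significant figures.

Rearranging for d: d = [D / (0.105 · 1700^0.33 · 23400^0.48 · 3.7^-0.25)]^(1/0.76).
D = 1380 m.
1700^0.33 = 11.64
23400^0.48 = 125.1
3.7^-0.25 = 0.7210
Denominator = 0.105 × 11.64 × 125.1 × 0.7210 = 110.2
D / 110.2 = 1380 / 110.2 = 12.52
d = 12.52^(1/0.76) = 12.52^1.3158 = 27.81 m

d ≈ 27.8 m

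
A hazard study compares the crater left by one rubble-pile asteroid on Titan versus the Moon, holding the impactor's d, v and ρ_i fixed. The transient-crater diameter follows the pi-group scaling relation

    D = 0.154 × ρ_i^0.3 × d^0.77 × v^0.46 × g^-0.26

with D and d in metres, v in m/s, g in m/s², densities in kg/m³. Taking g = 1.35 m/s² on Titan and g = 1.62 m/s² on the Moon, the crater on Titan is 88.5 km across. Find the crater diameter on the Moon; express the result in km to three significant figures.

D ≈ 84.4 km

All impactor-dependent factors cancel in the ratio, leaving D_Moon/D_Titan = (g_Moon/g_Titan)^-0.26.
(1.62/1.35)^-0.26 = 1.200^-0.26 = 0.9537
D_Moon = 0.9537 × 88.5 km = 84.4 km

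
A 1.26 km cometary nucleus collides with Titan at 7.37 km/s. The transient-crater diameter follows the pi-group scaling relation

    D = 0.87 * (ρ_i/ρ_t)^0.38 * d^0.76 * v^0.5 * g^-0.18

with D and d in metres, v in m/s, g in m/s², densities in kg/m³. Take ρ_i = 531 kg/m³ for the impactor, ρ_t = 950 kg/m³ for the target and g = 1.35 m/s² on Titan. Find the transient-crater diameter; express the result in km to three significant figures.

In SI units: d = 1260 m, v = 7370 m/s.
(ρ_i/ρ_t)^0.38 = (531/950)^0.38 = 0.8017
d^0.76 = 1260^0.76 = 227.1
v^0.5 = 7370^0.5 = 85.85
g^-0.18 = 1.35^-0.18 = 0.9474
D = 0.87 × 0.8017 × 227.1 × 85.85 × 0.9474 = 12883 m
   = 12.88 km

D ≈ 12.9 km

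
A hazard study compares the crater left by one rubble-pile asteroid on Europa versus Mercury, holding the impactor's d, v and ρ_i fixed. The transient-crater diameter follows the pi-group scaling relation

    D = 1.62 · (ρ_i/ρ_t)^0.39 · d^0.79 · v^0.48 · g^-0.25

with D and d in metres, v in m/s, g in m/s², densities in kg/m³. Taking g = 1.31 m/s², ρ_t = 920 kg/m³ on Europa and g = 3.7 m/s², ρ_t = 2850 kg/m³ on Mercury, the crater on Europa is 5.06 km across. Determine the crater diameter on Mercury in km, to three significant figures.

The impactor-only factors (d, v, ρ_i) cancel in the ratio, leaving D_Mercury/D_Europa = (g_Mercury/g_Europa)^-0.25 · (ρ_t,Europa/ρ_t,Mercury)^0.39.
(3.7/1.31)^-0.25 = 2.824^-0.25 = 0.7714
(920/2850)^0.39 = 0.3228^0.39 = 0.6434
Ratio = 0.7714 × 0.6434 = 0.4963
D_Mercury = 0.4963 × 5.06 km = 2.51 km

D ≈ 2.51 km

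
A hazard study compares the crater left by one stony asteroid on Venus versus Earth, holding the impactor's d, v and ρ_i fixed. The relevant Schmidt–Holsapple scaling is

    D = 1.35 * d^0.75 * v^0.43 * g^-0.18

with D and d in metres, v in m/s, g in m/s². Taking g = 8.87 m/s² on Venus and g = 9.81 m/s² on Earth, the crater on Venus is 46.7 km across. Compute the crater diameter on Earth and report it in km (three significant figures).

All impactor-dependent factors cancel in the ratio, leaving D_Earth/D_Venus = (g_Earth/g_Venus)^-0.18.
(9.81/8.87)^-0.18 = 1.106^-0.18 = 0.9820
D_Earth = 0.9820 × 46.7 km = 45.9 km

D ≈ 45.9 km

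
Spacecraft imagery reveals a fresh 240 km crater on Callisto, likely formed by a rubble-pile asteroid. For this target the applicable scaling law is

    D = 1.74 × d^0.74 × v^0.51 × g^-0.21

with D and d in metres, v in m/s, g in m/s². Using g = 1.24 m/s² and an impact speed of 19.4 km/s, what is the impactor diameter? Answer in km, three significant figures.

Rearranging for d: d = [D / (1.74 · 19400^0.51 · 1.24^-0.21)]^(1/0.74).
D = 240000 m.
19400^0.51 = 153.7
1.24^-0.21 = 0.9558
Denominator = 1.74 × 153.7 × 0.9558 = 255.6
D / 255.6 = 240000 / 255.6 = 939.0
d = 939.0^(1/0.74) = 939.0^1.3514 = 10405 m

d ≈ 10.4 km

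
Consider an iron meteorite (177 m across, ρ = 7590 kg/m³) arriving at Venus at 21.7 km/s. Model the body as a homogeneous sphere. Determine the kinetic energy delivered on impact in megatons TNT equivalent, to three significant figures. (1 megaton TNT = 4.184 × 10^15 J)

E ≈ 1240 Mt TNT

v = 21700 m/s.
Mass m = (π/6) ρ d³ = (π/6) × 7590 × (177)³ = 2.204 × 10^10 kg
E = ½ m v² = 0.5 × 2.204 × 10^10 × (21700)² = 5.189 × 10^18 J
   = 5.189 × 10^18 / 4.184×10^15 = 1240 Mt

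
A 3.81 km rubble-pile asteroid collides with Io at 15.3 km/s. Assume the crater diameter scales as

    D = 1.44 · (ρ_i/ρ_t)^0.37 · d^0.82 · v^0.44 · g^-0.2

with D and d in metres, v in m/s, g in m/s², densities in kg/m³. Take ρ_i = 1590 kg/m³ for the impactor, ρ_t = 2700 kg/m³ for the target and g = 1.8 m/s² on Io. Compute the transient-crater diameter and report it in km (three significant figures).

D ≈ 63.1 km

In SI units: d = 3810 m, v = 15300 m/s.
(ρ_i/ρ_t)^0.37 = (1590/2700)^0.37 = 0.8221
d^0.82 = 3810^0.82 = 863.7
v^0.44 = 15300^0.44 = 69.38
g^-0.2 = 1.8^-0.2 = 0.8891
D = 1.44 × 0.8221 × 863.7 × 69.38 × 0.8891 = 63072 m
   = 63.07 km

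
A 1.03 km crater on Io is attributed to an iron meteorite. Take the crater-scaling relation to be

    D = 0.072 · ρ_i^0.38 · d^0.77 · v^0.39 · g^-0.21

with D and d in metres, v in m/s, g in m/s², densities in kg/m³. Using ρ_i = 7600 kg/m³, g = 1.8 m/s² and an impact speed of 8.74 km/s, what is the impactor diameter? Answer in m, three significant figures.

d ≈ 35.9 m

Rearranging for d: d = [D / (0.072 · 7600^0.38 · 8740^0.39 · 1.8^-0.21)]^(1/0.77).
D = 1030 m.
7600^0.38 = 29.83
8740^0.39 = 34.45
1.8^-0.21 = 0.8839
Denominator = 0.072 × 29.83 × 34.45 × 0.8839 = 65.40
D / 65.40 = 1030 / 65.40 = 15.75
d = 15.75^(1/0.77) = 15.75^1.2987 = 35.88 m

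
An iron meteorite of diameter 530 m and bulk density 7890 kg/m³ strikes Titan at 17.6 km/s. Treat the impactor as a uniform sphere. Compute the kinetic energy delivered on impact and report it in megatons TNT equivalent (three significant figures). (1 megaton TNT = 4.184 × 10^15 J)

v = 17600 m/s.
Mass m = (π/6) ρ d³ = (π/6) × 7890 × (530)³ = 6.150 × 10^11 kg
E = ½ m v² = 0.5 × 6.150 × 10^11 × (17600)² = 9.525 × 10^19 J
   = 9.525 × 10^19 / 4.184×10^15 = 22765 Mt

E ≈ 22800 Mt TNT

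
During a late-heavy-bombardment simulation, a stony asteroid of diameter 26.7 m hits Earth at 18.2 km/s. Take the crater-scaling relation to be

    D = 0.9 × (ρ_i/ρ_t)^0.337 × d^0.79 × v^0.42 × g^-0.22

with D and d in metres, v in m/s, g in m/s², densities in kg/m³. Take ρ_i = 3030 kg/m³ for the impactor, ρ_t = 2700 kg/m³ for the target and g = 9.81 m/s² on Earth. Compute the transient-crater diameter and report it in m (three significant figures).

D ≈ 467 m

In SI units: v = 18200 m/s.
(ρ_i/ρ_t)^0.337 = (3030/2700)^0.337 = 1.040
d^0.79 = 26.7^0.79 = 13.40
v^0.42 = 18200^0.42 = 61.55
g^-0.22 = 9.81^-0.22 = 0.6051
D = 0.9 × 1.040 × 13.40 × 61.55 × 0.6051 = 467.1 m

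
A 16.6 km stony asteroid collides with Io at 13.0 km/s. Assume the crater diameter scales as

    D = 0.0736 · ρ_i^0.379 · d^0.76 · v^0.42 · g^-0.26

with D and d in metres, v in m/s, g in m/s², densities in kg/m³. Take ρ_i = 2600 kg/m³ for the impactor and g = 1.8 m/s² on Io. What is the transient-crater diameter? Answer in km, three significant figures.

In SI units: d = 16600 m, v = 13000 m/s.
ρ_i^0.379 = 2600^0.379 = 19.69
d^0.76 = 16600^0.76 = 1612
v^0.42 = 13000^0.42 = 53.44
g^-0.26 = 1.8^-0.26 = 0.8583
D = 0.0736 × 19.69 × 1612 × 53.44 × 0.8583 = 1.072 × 10^5 m
   = 107.2 km

D ≈ 107 km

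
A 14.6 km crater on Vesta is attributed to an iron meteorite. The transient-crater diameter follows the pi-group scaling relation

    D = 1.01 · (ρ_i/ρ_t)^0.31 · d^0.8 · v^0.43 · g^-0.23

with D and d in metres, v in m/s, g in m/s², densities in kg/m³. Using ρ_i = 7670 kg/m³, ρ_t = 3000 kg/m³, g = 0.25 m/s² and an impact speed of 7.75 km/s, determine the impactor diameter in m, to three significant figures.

d ≈ 600 m

Rearranging for d: d = [D / (1.01 · (7670/3000)^0.31 · 7750^0.43 · 0.25^-0.23)]^(1/0.8).
D = 14600 m.
(7670/3000)^0.31 = 1.338
7750^0.43 = 47.03
0.25^-0.23 = 1.376
Denominator = 1.01 × 1.338 × 47.03 × 1.376 = 87.45
D / 87.45 = 14600 / 87.45 = 167.0
d = 167.0^(1/0.8) = 167.0^1.25 = 600.3 m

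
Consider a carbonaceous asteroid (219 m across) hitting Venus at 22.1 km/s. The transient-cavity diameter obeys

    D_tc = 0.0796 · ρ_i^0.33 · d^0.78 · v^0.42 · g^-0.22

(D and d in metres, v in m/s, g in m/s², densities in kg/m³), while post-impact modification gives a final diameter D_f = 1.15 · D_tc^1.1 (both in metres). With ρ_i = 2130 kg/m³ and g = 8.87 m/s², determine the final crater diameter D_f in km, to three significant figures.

v = 22100 m/s.
ρ_i^0.33 = 2130^0.33 = 12.54
d^0.78 = 219^0.78 = 66.92
v^0.42 = 22100^0.42 = 66.78
g^-0.22 = 8.87^-0.22 = 0.6187
D_tc = 0.0796 × 12.54 × 66.92 × 66.78 × 0.6187 = 2760 m
D_f = 1.15 × (2760)^1.1 = 7010 m
     = 7.010 km

D_f ≈ 7.01 km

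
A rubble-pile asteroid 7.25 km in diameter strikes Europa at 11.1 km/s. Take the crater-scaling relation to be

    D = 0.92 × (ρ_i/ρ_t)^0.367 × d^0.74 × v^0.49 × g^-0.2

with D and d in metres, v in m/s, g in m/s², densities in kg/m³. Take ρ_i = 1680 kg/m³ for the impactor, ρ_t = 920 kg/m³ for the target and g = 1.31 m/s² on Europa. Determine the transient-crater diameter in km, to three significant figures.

In SI units: d = 7250 m, v = 11100 m/s.
(ρ_i/ρ_t)^0.367 = (1680/920)^0.367 = 1.247
d^0.74 = 7250^0.74 = 718.9
v^0.49 = 11100^0.49 = 95.99
g^-0.2 = 1.31^-0.2 = 0.9474
D = 0.92 × 1.247 × 718.9 × 95.99 × 0.9474 = 75004 m
   = 75.00 km

D ≈ 75.0 km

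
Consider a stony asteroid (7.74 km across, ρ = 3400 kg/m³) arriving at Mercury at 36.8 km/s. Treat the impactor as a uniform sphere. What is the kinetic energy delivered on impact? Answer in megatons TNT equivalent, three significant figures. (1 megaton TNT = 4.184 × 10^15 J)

d = 7740 m; v = 36800 m/s.
Mass m = (π/6) ρ d³ = (π/6) × 3400 × (7740)³ = 8.255 × 10^14 kg
E = ½ m v² = 0.5 × 8.255 × 10^14 × (36800)² = 5.590 × 10^23 J
   = 5.590 × 10^23 / 4.184×10^15 = 1.336 × 10^8 Mt

E ≈ 1.34 × 10^8 Mt TNT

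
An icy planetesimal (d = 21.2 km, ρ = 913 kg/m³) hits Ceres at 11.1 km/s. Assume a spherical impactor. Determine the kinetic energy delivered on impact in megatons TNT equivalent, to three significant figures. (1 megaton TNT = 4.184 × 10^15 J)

d = 21200 m; v = 11100 m/s.
Mass m = (π/6) ρ d³ = (π/6) × 913 × (21200)³ = 4.555 × 10^15 kg
E = ½ m v² = 0.5 × 4.555 × 10^15 × (11100)² = 2.806 × 10^23 J
   = 2.806 × 10^23 / 4.184×10^15 = 6.707 × 10^7 Mt

E ≈ 6.71 × 10^7 Mt TNT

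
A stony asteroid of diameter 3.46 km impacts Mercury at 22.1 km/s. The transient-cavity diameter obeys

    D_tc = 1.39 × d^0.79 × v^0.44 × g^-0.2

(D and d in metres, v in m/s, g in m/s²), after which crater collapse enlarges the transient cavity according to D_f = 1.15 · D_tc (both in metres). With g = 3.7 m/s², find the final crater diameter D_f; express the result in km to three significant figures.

D_f ≈ 62.7 km

In SI: d = 3460 m, v = 22100 m/s.
d^0.79 = 3460^0.79 = 625.0
v^0.44 = 22100^0.44 = 81.57
g^-0.2 = 3.7^-0.2 = 0.7698
D_tc = 1.39 × 625.0 × 81.57 × 0.7698 = 54550 m
D_f = 1.15 × 54550 = 62732 m
     = 62.73 km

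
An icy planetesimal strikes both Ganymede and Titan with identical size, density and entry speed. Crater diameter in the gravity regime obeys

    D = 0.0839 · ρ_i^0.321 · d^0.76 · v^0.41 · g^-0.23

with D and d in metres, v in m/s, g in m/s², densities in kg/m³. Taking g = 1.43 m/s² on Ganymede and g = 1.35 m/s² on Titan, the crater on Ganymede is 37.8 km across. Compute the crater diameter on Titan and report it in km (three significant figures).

D ≈ 38.3 km

All impactor-dependent factors cancel in the ratio, leaving D_Titan/D_Ganymede = (g_Titan/g_Ganymede)^-0.23.
(1.35/1.43)^-0.23 = 0.9441^-0.23 = 1.013
D_Titan = 1.013 × 37.8 km = 38.3 km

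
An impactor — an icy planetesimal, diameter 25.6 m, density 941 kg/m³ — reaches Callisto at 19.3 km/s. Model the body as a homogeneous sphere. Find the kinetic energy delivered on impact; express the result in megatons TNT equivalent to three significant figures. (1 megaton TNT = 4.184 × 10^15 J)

E ≈ 0.368 Mt TNT

v = 19300 m/s.
Mass m = (π/6) ρ d³ = (π/6) × 941 × (25.6)³ = 8.266 × 10^6 kg
E = ½ m v² = 0.5 × 8.266 × 10^6 × (19300)² = 1.540 × 10^15 J
   = 1.540 × 10^15 / 4.184×10^15 = 0.3681 Mt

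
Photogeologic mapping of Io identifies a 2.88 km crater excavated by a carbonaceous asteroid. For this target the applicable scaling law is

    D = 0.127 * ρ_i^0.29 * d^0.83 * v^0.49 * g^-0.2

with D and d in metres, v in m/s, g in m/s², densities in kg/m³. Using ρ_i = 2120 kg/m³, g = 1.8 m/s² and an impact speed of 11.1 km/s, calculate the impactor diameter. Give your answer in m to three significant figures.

Rearranging for d: d = [D / (0.127 · 2120^0.29 · 11100^0.49 · 1.8^-0.2)]^(1/0.83).
D = 2880 m.
2120^0.29 = 9.218
11100^0.49 = 95.99
1.8^-0.2 = 0.8891
Denominator = 0.127 × 9.218 × 95.99 × 0.8891 = 99.91
D / 99.91 = 2880 / 99.91 = 28.83
d = 28.83^(1/0.83) = 28.83^1.2048 = 57.39 m

d ≈ 57.4 m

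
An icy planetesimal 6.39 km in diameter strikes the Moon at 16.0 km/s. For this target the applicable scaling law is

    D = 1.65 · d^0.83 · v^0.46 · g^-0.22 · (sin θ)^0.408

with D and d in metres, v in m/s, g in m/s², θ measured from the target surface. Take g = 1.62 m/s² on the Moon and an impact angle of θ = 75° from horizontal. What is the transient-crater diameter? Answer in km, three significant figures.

In SI units: d = 6390 m, v = 16000 m/s.
d^0.83 = 6390^0.83 = 1441
v^0.46 = 16000^0.46 = 85.88
g^-0.22 = 1.62^-0.22 = 0.8993
(sin 75°)^0.408 = 0.9659^0.408 = 0.9859
D = 1.65 × 1441 × 85.88 × 0.8993 × 0.9859 = 1.810 × 10^5 m
   = 181.0 km

D ≈ 181 km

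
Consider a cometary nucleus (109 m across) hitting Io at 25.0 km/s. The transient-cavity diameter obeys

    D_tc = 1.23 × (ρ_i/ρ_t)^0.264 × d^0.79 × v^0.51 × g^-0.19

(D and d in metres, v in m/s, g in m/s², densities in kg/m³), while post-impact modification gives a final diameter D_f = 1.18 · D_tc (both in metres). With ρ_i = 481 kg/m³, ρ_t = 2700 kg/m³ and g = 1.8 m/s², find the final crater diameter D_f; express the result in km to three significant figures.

D_f ≈ 5.86 km

v = 25000 m/s.
(ρ_i/ρ_t)^0.264 = (481/2700)^0.264 = 0.6342
d^0.79 = 109^0.79 = 40.70
v^0.51 = 25000^0.51 = 175.0
g^-0.19 = 1.8^-0.19 = 0.8943
D_tc = 1.23 × 0.6342 × 40.70 × 175.0 × 0.8943 = 4969 m
D_f = 1.18 × 4969 = 5863 m
     = 5.863 km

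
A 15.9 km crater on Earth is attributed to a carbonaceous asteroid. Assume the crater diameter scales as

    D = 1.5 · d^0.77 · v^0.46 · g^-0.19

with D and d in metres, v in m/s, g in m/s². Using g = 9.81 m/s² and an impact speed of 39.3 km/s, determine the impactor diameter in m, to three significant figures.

d ≈ 534 m

Rearranging for d: d = [D / (1.5 · 39300^0.46 · 9.81^-0.19)]^(1/0.77).
D = 15900 m.
39300^0.46 = 129.8
9.81^-0.19 = 0.6480
Denominator = 1.5 × 129.8 × 0.6480 = 126.2
D / 126.2 = 15900 / 126.2 = 126.0
d = 126.0^(1/0.77) = 126.0^1.2987 = 534.3 m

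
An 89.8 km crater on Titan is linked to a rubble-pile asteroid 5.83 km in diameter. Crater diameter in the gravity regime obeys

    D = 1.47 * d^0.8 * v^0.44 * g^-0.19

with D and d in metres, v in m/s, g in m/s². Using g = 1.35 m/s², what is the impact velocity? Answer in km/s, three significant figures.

v ≈ 12.2 km/s

Rearranging for v: v = [D / (1.47 · 5830^0.8 · 1.35^-0.19)]^(1/0.44).
D = 89800 m.
5830^0.8 = 1029
1.35^-0.19 = 0.9446
Denominator = 1.47 × 1029 × 0.9446 = 1429
D / 1429 = 89800 / 1429 = 62.84
v = 62.84^(1/0.44) = 62.84^2.2727 = 12214 m/s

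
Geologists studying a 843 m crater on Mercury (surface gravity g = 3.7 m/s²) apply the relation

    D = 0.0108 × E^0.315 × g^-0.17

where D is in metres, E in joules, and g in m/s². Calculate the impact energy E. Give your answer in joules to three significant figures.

E ≈ 6.89 × 10^15 J

Rearranging: E = [D / (0.0108 · g^-0.17)]^(1/0.315).
g^-0.17 = 3.7^-0.17 = 0.8006
D / (0.0108 × 0.8006) = 843 / (8.646 × 10^-3) = 9.750 × 10^4
E = (9.750 × 10^4)^3.1746 = 6.888 × 10^15 J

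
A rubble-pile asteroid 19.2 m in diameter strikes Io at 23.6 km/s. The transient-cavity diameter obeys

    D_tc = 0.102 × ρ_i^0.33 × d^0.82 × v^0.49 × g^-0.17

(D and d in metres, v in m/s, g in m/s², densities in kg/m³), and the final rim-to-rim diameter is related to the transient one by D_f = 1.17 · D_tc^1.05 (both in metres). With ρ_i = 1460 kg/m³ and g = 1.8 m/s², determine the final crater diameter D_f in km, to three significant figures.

D_f ≈ 2.71 km

v = 23600 m/s.
ρ_i^0.33 = 1460^0.33 = 11.07
d^0.82 = 19.2^0.82 = 11.28
v^0.49 = 23600^0.49 = 138.9
g^-0.17 = 1.8^-0.17 = 0.9049
D_tc = 0.102 × 11.07 × 11.28 × 138.9 × 0.9049 = 1601 m
D_f = 1.17 × (1601)^1.05 = 2709 m
     = 2.709 km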